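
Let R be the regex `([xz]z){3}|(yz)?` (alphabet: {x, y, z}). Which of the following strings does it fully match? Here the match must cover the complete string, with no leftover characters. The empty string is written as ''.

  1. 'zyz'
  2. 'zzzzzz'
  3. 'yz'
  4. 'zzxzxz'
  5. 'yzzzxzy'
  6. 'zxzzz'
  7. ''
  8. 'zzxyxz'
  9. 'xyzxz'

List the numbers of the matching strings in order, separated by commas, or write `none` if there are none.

1. 'zyz' → no match
2. 'zzzzzz' → match
3. 'yz' → match
4. 'zzxzxz' → match
5. 'yzzzxzy' → no match
6. 'zxzzz' → no match
7. '' → match
8. 'zzxyxz' → no match
9. 'xyzxz' → no match

2, 3, 4, 7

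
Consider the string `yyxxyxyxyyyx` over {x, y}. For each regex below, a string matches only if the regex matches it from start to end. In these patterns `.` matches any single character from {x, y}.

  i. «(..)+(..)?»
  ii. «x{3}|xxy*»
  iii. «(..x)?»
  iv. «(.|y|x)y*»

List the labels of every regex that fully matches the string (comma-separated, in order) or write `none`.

i

i → match
ii → no match
iii → no match
iv → no match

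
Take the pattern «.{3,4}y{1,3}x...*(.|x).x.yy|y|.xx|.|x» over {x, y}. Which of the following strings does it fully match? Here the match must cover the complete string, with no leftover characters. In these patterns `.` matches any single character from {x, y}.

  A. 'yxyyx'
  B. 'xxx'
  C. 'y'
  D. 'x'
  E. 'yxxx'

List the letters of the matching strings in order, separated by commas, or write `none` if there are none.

B, C, D

A. 'yxyyx' → no match
B. 'xxx' → match
C. 'y' → match
D. 'x' → match
E. 'yxxx' → no match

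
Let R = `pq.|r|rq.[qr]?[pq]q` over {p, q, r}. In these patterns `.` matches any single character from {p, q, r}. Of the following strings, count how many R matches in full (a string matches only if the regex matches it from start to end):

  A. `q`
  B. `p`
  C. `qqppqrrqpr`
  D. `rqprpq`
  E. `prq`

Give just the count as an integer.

A → no match
B → no match
C → no match
D → match
E → no match
Total matched: 1

1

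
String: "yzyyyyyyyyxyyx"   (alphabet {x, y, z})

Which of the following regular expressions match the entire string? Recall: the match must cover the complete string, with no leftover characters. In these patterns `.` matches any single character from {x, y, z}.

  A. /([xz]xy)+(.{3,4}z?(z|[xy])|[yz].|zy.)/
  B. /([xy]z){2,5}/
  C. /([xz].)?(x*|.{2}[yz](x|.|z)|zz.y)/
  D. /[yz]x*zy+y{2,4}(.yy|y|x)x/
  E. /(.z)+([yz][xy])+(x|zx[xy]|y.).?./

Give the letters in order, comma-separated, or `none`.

D

A → no match
B → no match — must end with "z"
C → no match
D → match
E → no match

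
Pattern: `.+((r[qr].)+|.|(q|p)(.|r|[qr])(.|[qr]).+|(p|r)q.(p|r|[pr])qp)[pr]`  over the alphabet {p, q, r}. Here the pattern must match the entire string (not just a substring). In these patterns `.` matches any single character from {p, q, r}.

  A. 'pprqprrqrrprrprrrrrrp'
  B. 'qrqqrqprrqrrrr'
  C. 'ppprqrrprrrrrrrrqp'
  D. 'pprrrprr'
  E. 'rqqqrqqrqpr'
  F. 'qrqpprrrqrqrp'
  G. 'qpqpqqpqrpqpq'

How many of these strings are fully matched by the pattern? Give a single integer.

A → match
B → match
C → match
D. 'pprrrprr' → match
E. 'rqqqrqqrqpr' → match
F → match
G → no match
Total matched: 6

6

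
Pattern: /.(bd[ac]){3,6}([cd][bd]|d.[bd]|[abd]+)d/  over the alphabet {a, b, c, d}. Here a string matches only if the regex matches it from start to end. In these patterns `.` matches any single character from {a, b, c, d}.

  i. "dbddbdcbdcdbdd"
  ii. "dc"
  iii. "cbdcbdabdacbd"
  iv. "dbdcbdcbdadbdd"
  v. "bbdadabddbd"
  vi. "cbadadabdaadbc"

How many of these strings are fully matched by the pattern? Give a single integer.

2

i → no match
ii. "dc" → no match — must end with "d"
iii → match
iv → match
v. "bbdadabddbd" → no match
vi → no match — must end with "d"
Total matched: 2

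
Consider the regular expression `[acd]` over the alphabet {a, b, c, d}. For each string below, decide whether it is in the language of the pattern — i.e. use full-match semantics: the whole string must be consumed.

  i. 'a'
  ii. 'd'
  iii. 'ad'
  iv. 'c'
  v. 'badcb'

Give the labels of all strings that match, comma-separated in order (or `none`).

i, ii, iv

i. 'a' → match
ii. 'd' → match
iii. 'ad' → no match
iv. 'c' → match
v. 'badcb' → no match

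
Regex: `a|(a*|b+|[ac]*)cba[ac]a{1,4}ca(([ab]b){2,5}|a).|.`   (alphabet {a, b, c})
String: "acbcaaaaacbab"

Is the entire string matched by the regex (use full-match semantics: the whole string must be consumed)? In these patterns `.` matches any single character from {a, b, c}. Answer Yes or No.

No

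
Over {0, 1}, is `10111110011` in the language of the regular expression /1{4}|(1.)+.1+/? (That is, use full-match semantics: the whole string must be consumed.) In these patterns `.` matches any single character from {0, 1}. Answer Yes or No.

Yes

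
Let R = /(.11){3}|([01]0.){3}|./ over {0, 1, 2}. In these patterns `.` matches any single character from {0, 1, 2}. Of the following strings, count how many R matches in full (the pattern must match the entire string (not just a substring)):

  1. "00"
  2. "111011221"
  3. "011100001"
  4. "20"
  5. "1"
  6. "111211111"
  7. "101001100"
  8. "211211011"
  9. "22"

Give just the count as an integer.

4

1 → no match
2 → no match
3 → no match
4 → no match
5 → match
6 → match
7 → match
8 → match
9 → no match
Total matched: 4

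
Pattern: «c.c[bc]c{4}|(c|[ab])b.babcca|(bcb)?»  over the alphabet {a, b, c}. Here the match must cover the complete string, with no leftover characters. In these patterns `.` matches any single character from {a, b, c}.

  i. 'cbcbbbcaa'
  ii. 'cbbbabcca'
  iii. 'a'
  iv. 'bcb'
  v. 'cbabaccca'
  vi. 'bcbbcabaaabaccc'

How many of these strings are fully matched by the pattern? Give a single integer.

i → no match
ii → match
iii → no match
iv → match
v → no match
vi → no match
Total matched: 2

2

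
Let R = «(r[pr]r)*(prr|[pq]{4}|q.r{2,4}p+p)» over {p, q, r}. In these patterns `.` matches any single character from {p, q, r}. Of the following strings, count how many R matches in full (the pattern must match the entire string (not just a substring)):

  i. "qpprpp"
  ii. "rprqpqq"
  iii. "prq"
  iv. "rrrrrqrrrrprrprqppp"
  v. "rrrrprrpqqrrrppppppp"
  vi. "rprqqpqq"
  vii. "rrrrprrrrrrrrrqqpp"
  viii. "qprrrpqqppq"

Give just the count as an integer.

i → no match
ii → match
iii → no match
iv → no match
v → no match
vi → no match
vii → no match
viii → no match
Total matched: 1

1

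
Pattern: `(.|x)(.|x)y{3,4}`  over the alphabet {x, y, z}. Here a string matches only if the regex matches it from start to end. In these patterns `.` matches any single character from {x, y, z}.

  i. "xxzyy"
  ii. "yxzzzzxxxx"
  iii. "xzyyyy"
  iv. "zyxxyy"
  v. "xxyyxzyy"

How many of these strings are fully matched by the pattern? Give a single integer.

1

i → no match
ii → no match — must end with "y"
iii → match
iv → no match
v → no match
Total matched: 1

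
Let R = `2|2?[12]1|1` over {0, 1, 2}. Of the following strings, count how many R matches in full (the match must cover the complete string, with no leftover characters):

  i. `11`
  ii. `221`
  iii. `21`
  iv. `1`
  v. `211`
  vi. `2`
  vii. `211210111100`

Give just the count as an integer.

i → match
ii → match
iii → match
iv → match
v → match
vi → match
vii → no match
Total matched: 6

6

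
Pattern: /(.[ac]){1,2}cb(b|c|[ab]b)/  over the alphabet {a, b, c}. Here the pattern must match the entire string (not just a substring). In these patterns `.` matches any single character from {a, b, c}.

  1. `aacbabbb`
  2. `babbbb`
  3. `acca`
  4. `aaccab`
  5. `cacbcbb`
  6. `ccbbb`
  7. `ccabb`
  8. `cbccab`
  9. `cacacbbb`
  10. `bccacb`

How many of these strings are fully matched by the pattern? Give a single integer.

1

1 → no match
2 → no match
3 → no match
4 → no match
5 → no match
6 → no match
7 → no match
8 → no match
9 → match
10 → no match
Total matched: 1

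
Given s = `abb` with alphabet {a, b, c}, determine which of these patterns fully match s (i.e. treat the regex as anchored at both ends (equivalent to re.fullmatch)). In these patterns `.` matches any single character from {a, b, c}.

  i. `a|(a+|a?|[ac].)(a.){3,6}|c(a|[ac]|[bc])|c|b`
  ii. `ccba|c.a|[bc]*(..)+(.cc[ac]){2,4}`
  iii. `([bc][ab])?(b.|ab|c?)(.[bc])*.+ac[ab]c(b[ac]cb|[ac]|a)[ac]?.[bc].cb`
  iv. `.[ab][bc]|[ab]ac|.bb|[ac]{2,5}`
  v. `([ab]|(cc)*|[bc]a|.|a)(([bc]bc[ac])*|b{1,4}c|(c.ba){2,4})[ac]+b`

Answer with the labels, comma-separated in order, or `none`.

iv

i → no match
ii → no match
iii → no match — must end with `cb`
iv → match
v → no match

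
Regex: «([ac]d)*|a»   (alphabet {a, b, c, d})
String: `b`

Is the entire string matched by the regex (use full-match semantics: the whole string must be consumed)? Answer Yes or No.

No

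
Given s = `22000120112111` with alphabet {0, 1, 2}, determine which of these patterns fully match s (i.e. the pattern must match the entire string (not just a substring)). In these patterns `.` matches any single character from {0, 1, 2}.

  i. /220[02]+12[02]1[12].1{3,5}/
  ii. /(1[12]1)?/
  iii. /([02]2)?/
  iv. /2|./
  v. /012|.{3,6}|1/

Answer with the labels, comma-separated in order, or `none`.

i → match
ii → no match
iii → no match
iv → no match
v → no match

i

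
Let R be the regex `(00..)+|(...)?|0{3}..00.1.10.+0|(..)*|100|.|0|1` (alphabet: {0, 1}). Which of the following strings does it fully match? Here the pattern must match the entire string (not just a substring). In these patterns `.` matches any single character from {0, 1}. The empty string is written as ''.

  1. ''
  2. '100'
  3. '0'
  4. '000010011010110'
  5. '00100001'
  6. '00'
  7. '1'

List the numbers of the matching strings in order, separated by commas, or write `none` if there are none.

1. '' → match
2. '100' → match
3. '0' → match
4 → match
5. '00100001' → match
6. '00' → match
7. '1' → match

1, 2, 3, 4, 5, 6, 7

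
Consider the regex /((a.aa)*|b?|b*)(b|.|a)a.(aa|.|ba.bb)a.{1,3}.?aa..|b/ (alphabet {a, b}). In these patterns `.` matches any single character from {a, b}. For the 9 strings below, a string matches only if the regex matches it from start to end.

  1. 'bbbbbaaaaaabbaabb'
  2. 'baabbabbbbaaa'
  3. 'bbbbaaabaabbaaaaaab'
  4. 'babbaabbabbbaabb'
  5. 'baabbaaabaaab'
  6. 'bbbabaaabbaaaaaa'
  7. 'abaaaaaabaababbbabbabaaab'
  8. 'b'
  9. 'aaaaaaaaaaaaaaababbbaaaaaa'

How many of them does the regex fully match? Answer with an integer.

8

1 → match
2 → no match
3 → match
4 → match
5 → match
6 → match
7 → match
8 → match
9 → match
Total matched: 8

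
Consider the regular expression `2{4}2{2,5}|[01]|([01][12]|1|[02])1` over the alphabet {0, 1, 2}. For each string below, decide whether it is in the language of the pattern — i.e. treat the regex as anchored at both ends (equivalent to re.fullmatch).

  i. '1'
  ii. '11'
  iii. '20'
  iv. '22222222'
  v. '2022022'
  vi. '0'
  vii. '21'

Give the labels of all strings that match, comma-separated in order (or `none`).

i → match
ii → match
iii → no match
iv → match
v → no match
vi → match
vii → match

i, ii, iv, vi, vii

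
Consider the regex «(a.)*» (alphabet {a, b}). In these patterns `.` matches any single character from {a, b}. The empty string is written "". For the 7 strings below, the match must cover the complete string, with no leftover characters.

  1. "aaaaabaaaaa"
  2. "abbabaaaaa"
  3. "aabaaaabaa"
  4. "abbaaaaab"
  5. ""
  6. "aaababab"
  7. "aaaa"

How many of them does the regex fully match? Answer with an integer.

3

1. "aaaaabaaaaa" → no match
2. "abbabaaaaa" → no match
3. "aabaaaabaa" → no match
4. "abbaaaaab" → no match
5. "" → match
6. "aaababab" → match
7. "aaaa" → match
Total matched: 3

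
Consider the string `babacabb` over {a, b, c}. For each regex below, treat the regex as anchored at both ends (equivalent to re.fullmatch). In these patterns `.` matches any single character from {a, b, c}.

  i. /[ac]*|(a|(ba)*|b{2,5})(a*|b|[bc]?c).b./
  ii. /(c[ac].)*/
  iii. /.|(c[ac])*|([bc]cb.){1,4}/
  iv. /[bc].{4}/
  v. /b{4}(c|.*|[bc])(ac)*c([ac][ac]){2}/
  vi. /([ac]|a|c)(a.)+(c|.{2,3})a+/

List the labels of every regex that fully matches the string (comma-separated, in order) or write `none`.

i

i → match
ii → no match
iii → no match
iv → no match
v → no match
vi → no match — must end with `a`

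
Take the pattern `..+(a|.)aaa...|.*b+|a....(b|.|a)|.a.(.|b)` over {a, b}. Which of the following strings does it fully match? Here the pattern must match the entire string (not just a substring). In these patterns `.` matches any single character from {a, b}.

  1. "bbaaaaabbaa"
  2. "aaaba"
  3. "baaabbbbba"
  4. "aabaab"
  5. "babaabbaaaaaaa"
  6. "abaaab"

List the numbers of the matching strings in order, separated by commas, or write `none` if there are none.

1. "bbaaaaabbaa" → no match
2. "aaaba" → no match
3. "baaabbbbba" → no match
4. "aabaab" → match
5 → match
6. "abaaab" → match

4, 5, 6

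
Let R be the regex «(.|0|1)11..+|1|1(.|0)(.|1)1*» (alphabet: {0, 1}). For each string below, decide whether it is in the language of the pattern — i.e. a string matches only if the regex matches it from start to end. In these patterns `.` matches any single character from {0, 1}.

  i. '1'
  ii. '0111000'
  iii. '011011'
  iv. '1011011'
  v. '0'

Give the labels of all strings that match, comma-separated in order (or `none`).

i, ii, iii

i. '1' → match
ii. '0111000' → match
iii. '011011' → match
iv. '1011011' → no match
v. '0' → no match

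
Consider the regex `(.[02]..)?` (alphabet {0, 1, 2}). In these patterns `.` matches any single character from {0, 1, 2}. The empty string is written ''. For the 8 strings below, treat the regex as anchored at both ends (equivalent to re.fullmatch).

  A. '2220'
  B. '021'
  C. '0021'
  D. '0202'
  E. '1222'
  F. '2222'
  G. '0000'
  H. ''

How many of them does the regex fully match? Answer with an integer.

7

A → match
B → no match
C → match
D → match
E → match
F → match
G → match
H → match
Total matched: 7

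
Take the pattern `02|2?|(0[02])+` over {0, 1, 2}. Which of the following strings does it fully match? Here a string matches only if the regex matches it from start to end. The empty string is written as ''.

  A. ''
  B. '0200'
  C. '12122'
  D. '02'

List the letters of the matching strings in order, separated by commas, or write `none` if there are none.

A, B, D

A → match
B → match
C → no match
D → match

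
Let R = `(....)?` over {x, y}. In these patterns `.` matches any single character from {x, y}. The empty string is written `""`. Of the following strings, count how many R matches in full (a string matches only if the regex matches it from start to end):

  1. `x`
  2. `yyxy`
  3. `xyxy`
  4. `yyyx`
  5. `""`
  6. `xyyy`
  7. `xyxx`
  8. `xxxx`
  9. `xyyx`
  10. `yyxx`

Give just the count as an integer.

9

1 → no match
2 → match
3 → match
4 → match
5 → match
6 → match
7 → match
8 → match
9 → match
10 → match
Total matched: 9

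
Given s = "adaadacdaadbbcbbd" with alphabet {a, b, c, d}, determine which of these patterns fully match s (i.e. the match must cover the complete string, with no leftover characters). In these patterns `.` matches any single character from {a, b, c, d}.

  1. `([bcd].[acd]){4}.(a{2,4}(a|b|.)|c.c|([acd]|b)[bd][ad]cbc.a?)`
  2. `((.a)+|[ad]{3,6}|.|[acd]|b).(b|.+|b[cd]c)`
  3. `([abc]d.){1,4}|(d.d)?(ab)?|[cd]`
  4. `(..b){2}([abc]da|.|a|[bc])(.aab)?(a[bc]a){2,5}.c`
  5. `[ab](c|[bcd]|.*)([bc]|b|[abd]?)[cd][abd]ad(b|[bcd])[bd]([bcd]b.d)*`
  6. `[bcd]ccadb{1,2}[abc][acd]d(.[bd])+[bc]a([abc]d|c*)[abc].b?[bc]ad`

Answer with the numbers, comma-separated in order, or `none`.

2, 5

1 → no match
2 → match
3 → no match
4 → no match — must end with "c"
5 → match
6 → no match — must end with "ad"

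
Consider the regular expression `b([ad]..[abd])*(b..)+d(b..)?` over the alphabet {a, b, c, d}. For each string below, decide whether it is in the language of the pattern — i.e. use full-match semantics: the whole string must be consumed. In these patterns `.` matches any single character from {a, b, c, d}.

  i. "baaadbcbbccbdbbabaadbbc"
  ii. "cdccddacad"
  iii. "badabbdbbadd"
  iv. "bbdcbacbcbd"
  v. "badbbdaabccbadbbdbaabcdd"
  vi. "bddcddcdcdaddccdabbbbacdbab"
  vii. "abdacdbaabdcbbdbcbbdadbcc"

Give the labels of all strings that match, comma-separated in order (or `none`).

i → no match
ii. "cdccddacad" → no match — must start with "b"
iii. "badabbdbbadd" → match
iv. "bbdcbacbcbd" → match
v → no match
vi → no match
vii → no match — must start with "b"

iii, iv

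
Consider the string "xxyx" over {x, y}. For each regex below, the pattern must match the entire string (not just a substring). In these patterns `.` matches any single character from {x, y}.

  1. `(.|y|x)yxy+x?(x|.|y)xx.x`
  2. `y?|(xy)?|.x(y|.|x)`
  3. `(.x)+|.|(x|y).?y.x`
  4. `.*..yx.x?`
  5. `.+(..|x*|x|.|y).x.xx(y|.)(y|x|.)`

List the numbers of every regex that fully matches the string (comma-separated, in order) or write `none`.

3

1 → no match
2 → no match
3 → match
4 → no match
5 → no match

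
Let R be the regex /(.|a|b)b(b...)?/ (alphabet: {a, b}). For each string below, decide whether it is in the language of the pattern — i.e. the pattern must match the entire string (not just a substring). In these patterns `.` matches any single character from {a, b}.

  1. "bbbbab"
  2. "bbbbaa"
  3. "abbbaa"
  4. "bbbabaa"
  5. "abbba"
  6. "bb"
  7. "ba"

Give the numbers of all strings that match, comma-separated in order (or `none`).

1, 2, 3, 6

1 → match
2 → match
3 → match
4 → no match
5 → no match
6 → match
7 → no match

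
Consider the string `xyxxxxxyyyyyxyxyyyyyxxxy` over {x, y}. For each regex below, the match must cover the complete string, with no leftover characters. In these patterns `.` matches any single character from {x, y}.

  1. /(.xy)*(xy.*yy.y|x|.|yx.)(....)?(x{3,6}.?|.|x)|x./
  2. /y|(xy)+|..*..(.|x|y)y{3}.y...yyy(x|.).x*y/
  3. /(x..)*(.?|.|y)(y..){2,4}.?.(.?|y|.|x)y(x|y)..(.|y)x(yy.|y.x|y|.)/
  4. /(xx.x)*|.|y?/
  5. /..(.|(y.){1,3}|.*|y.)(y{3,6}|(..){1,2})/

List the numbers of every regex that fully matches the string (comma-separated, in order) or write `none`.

1, 2, 3, 5

1 → match
2 → match
3 → match
4 → no match
5 → match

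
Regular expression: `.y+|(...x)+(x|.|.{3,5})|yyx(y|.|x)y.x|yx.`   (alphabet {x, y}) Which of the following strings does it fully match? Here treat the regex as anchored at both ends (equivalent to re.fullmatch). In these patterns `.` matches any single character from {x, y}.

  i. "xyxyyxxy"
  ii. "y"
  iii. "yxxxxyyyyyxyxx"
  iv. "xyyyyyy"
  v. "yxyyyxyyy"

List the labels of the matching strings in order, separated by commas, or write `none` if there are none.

iv

i → no match
ii → no match
iii → no match
iv → match
v → no match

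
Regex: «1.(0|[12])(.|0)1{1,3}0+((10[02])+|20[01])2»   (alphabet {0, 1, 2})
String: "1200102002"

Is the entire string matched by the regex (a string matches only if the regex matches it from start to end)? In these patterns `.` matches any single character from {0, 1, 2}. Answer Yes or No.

Yes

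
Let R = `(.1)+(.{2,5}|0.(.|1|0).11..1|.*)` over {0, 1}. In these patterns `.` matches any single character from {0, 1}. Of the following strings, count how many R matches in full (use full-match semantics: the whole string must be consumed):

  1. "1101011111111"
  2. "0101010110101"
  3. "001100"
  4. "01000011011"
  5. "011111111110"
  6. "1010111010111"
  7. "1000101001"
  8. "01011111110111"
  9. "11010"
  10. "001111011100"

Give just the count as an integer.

1 → match
2 → match
3. "001100" → no match
4. "01000011011" → match
5. "011111111110" → match
6 → no match
7. "1000101001" → no match
8 → match
9. "11010" → match
10. "001111011100" → no match
Total matched: 6

6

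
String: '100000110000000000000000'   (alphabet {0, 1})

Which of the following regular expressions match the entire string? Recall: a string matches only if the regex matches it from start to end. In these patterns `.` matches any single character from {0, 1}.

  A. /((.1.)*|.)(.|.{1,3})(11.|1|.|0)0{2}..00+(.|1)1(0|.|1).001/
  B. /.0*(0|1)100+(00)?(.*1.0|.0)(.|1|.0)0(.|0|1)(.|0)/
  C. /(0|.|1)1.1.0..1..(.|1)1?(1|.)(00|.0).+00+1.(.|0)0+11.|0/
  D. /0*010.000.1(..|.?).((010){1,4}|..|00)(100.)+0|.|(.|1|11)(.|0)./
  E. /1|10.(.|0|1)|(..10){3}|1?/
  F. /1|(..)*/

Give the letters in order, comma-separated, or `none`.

B, F

A → no match — must end with '001'
B → match
C → no match
D → no match
E → no match
F → match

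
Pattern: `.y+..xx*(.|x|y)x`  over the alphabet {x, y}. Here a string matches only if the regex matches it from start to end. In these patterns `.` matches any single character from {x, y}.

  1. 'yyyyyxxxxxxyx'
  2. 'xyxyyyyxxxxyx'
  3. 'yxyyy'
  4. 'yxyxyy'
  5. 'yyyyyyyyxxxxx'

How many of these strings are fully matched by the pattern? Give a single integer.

2

1 → match
2 → no match
3 → no match — must end with 'x'
4 → no match — must end with 'x'
5 → match
Total matched: 2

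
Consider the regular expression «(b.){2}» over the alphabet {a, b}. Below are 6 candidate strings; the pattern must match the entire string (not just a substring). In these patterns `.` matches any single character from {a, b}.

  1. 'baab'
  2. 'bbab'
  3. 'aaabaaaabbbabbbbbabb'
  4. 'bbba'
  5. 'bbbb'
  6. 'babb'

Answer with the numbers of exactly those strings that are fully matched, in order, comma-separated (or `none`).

1. 'baab' → no match
2. 'bbab' → no match
3 → no match — must start with 'b'
4. 'bbba' → match
5. 'bbbb' → match
6. 'babb' → match

4, 5, 6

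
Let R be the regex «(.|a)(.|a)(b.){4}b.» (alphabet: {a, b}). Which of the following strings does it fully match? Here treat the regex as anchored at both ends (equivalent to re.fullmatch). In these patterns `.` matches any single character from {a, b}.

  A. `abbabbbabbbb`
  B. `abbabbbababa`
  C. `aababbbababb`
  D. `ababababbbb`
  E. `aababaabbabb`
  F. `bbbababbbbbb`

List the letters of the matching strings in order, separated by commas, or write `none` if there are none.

A → match
B → match
C → match
D → no match
E → no match
F → match

A, B, C, F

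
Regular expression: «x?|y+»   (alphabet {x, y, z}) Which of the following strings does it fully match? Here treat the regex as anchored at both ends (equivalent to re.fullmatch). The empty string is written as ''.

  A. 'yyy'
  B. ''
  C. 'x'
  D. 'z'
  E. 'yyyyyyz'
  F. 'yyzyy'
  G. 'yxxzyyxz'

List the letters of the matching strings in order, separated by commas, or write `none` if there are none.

A. 'yyy' → match
B. '' → match
C. 'x' → match
D. 'z' → no match
E. 'yyyyyyz' → no match
F. 'yyzyy' → no match
G. 'yxxzyyxz' → no match

A, B, C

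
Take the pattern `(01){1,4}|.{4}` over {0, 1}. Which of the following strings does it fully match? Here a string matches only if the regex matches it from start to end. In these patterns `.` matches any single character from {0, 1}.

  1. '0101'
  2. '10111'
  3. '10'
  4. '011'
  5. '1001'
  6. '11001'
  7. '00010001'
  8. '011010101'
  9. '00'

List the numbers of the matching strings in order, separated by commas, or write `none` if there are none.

1 → match
2 → no match
3 → no match
4 → no match
5 → match
6 → no match
7 → no match
8 → no match
9 → no match

1, 5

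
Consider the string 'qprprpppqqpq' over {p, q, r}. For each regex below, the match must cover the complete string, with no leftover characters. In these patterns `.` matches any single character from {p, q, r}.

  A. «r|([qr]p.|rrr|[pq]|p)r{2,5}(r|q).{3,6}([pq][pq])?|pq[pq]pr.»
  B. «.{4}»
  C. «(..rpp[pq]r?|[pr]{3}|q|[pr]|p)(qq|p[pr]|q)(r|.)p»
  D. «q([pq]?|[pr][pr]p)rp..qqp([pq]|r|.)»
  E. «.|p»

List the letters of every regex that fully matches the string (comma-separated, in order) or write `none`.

A → no match
B → no match
C → no match — must end with 'p'
D → match
E → no match

D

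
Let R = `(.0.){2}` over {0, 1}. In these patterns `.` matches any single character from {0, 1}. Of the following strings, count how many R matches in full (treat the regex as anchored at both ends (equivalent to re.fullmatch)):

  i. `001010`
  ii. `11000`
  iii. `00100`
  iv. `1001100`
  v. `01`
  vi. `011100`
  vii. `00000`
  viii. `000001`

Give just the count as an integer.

1

i → no match
ii → no match
iii → no match
iv → no match
v → no match
vi → no match
vii → no match
viii → match
Total matched: 1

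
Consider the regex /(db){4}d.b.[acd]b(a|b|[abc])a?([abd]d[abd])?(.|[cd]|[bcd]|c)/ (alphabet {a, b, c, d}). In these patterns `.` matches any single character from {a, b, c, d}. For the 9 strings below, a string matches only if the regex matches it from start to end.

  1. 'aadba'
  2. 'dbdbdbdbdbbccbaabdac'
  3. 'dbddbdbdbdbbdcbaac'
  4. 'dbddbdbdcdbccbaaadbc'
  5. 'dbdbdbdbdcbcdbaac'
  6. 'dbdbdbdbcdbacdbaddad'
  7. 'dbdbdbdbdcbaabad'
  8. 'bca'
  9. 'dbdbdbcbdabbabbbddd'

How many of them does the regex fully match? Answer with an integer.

1 → no match — must start with 'db'
2 → match
3 → no match
4 → no match
5 → match
6 → no match
7 → match
8 → no match — must start with 'db'
9 → no match
Total matched: 3

3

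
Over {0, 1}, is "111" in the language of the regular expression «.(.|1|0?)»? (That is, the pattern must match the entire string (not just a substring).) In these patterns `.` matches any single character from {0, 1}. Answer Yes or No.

No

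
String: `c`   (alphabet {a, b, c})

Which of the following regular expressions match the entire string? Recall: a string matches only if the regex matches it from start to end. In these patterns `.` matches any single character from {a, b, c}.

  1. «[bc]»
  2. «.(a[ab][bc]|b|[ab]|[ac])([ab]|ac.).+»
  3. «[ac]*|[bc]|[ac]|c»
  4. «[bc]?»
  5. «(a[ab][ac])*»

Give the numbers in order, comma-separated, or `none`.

1 → match
2 → no match
3 → match
4 → match
5 → no match

1, 3, 4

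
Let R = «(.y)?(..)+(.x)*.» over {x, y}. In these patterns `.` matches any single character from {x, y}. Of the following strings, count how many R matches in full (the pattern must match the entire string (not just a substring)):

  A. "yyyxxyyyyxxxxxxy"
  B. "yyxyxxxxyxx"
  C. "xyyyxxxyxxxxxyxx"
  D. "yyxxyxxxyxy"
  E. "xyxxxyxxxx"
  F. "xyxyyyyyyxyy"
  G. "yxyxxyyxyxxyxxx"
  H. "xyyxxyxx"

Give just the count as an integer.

3

A → no match
B → match
C → no match
D → match
E → no match
F → no match
G → match
H → no match
Total matched: 3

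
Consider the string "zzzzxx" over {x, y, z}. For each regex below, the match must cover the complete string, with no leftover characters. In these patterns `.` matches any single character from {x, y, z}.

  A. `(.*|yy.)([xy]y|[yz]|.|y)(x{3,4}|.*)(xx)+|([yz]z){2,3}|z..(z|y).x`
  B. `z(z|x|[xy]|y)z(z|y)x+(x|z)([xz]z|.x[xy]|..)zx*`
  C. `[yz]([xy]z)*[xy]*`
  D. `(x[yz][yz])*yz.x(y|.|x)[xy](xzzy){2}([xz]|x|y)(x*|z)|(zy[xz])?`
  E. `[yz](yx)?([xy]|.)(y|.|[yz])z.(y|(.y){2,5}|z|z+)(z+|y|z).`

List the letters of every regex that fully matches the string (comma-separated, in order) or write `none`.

A

A → match
B → no match
C → no match
D → no match
E → no match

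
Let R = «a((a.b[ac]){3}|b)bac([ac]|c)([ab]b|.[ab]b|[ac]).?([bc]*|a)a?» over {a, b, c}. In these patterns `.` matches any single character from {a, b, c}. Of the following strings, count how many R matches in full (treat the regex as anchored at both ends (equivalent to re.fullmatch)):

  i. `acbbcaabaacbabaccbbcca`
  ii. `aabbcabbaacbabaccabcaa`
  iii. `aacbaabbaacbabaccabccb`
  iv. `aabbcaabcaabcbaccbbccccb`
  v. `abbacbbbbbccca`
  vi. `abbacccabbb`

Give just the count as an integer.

i → no match
ii → match
iii → match
iv → match
v → no match
vi. `abbacccabbb` → match
Total matched: 4

4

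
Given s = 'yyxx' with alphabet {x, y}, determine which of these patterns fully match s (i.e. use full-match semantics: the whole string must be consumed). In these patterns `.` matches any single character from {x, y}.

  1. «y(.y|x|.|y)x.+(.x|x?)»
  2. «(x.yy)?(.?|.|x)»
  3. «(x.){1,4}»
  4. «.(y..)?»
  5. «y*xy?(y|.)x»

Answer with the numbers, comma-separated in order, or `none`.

1 → match
2 → no match
3 → no match — must start with 'x'
4 → match
5 → no match

1, 4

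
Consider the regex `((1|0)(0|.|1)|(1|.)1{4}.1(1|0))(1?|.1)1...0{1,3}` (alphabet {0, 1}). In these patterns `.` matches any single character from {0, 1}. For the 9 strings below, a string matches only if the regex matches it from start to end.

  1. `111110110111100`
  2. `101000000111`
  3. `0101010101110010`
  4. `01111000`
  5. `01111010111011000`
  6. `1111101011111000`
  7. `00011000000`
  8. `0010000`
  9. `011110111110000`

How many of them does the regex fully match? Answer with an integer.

7

1 → match
2 → no match — must end with `0`
3 → no match
4 → match
5 → match
6 → match
7 → match
8 → match
9 → match
Total matched: 7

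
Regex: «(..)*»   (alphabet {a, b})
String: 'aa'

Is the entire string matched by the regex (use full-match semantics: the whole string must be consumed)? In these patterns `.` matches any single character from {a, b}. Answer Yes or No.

Yes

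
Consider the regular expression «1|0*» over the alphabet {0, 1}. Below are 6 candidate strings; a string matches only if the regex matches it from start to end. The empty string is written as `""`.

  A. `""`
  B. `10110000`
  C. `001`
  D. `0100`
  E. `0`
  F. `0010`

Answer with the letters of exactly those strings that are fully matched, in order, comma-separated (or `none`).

A, E

A → match
B → no match
C → no match
D → no match
E → match
F → no match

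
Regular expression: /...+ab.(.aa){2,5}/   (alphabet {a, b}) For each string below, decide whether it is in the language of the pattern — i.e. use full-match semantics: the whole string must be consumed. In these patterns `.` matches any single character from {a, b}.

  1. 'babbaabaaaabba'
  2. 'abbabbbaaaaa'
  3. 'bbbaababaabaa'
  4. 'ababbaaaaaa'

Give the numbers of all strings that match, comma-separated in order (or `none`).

2, 3

1 → no match — must end with 'aa'
2. 'abbabbbaaaaa' → match
3 → match
4. 'ababbaaaaaa' → no match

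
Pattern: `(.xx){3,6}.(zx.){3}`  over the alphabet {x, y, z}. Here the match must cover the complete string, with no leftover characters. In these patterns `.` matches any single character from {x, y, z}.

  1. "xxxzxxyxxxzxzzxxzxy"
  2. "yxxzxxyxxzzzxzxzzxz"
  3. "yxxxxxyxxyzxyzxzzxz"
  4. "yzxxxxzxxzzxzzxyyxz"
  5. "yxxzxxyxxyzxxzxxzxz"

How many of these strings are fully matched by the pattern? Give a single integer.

1 → match
2 → no match
3 → match
4 → no match
5 → match
Total matched: 3

3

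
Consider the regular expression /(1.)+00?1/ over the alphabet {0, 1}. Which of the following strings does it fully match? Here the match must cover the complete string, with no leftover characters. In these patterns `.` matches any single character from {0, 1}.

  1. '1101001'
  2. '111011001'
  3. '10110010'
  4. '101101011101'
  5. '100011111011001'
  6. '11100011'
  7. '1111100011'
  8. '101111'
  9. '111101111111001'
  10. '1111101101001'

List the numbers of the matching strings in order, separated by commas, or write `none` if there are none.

1 → no match
2 → match
3 → no match — must end with '1'
4 → no match
5 → no match
6 → no match
7 → no match
8 → no match
9 → no match
10 → no match

2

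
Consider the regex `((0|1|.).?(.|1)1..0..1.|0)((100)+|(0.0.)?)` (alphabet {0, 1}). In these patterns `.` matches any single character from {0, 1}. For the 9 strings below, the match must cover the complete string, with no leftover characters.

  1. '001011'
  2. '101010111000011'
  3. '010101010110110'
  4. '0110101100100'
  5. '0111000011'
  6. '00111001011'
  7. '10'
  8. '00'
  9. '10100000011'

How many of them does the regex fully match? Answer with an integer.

2

1. '001011' → no match
2 → no match
3 → no match
4 → no match
5. '0111000011' → match
6. '00111001011' → match
7. '10' → no match
8. '00' → no match
9. '10100000011' → no match
Total matched: 2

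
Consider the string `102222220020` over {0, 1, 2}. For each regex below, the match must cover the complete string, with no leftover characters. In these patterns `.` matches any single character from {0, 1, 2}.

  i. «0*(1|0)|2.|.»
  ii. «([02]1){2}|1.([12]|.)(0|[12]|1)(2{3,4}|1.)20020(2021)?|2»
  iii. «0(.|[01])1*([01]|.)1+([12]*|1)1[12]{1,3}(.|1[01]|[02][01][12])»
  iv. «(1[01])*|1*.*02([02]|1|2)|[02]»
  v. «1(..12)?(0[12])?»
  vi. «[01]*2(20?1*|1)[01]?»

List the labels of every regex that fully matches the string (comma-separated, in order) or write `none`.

i → no match
ii → match
iii → no match — must start with `0`
iv → match
v → no match
vi → no match

ii, iv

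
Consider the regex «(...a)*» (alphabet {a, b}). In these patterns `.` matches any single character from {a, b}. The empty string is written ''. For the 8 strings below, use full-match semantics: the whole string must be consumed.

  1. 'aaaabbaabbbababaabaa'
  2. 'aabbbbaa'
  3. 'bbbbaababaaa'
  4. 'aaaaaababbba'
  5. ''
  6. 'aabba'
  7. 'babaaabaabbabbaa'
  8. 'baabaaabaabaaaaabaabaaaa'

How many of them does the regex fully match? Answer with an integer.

4

1 → match
2 → no match
3 → no match
4 → match
5 → match
6 → no match
7 → match
8 → no match
Total matched: 4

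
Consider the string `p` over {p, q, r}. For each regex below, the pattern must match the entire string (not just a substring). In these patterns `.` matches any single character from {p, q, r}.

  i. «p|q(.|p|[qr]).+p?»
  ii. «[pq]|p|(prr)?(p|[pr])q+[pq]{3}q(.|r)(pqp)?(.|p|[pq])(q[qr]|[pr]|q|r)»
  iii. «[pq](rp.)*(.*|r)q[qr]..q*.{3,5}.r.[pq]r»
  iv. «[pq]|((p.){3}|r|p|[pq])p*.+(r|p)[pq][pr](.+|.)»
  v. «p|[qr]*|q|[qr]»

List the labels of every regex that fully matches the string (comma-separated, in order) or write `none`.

i, ii, iv, v

i → match
ii → match
iii → no match — must end with `r`
iv → match
v → match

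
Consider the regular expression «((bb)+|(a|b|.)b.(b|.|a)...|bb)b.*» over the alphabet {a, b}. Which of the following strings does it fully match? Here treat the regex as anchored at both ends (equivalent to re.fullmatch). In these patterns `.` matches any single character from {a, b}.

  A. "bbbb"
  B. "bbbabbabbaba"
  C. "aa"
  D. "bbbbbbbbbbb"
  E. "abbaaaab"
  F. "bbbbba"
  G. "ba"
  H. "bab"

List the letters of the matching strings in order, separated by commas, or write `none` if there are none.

A, B, D, E, F

A. "bbbb" → match
B. "bbbabbabbaba" → match
C. "aa" → no match
D. "bbbbbbbbbbb" → match
E. "abbaaaab" → match
F. "bbbbba" → match
G. "ba" → no match
H. "bab" → no match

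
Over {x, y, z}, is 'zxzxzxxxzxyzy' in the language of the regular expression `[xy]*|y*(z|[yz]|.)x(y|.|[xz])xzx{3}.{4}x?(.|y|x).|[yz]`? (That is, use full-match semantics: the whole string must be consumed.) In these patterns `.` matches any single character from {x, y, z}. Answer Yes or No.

No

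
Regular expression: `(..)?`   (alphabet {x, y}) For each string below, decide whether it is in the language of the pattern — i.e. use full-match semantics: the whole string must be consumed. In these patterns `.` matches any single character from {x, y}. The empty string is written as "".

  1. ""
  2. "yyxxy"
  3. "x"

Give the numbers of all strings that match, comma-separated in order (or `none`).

1

1. "" → match
2. "yyxxy" → no match
3. "x" → no match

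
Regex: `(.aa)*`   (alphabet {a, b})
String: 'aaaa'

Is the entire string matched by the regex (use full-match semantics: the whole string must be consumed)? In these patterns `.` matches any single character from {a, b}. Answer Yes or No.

No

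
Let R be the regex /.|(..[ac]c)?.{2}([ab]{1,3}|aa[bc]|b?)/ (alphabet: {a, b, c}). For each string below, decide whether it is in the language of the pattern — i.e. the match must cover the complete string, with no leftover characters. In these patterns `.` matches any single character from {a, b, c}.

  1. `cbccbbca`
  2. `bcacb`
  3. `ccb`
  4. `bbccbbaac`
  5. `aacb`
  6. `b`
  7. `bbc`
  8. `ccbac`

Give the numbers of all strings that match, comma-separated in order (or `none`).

3, 4, 6

1 → no match
2 → no match
3 → match
4 → match
5 → no match
6 → match
7 → no match
8 → no match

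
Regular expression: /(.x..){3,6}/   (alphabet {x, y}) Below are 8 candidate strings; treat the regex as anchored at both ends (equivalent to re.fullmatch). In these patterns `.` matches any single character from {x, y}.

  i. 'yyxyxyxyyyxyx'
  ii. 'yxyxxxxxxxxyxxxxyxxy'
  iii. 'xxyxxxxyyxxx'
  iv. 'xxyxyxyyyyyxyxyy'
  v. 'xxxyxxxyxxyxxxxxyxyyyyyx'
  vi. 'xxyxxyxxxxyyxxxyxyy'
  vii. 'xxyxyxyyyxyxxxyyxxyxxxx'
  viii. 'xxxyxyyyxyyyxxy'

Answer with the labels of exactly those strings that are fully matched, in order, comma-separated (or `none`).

ii, iii

i → no match
ii → match
iii → match
iv → no match
v → no match
vi → no match
vii → no match
viii → no match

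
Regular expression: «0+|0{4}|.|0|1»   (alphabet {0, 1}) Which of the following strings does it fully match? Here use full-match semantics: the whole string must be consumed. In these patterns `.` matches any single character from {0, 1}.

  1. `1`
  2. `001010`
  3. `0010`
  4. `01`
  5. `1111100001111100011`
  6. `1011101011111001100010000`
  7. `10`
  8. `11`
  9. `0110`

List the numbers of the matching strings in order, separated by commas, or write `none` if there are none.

1

1 → match
2 → no match
3 → no match
4 → no match
5 → no match
6 → no match
7 → no match
8 → no match
9 → no match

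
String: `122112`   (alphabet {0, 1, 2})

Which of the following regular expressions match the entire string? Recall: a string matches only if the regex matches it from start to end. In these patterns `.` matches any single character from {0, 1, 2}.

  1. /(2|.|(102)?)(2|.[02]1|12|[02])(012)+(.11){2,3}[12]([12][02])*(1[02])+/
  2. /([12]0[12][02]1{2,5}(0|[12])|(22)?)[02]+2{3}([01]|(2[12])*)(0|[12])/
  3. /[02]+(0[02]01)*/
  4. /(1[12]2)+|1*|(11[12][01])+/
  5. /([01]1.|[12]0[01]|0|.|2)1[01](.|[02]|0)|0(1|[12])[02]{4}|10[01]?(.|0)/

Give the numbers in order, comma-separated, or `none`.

1 → no match
2 → no match
3 → no match
4 → match
5 → no match

4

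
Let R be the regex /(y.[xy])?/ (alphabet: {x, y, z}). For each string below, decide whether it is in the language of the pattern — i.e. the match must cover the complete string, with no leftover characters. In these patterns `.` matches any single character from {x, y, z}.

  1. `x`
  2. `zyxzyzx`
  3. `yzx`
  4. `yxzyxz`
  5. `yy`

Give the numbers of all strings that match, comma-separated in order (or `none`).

1 → no match
2 → no match
3 → match
4 → no match
5 → no match

3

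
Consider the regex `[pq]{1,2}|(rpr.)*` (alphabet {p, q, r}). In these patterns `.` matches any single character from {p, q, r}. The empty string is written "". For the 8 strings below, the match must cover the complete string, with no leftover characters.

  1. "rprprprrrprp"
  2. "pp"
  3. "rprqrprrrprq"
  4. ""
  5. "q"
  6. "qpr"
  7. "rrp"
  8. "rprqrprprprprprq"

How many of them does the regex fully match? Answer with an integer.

6

1 → match
2 → match
3 → match
4 → match
5 → match
6 → no match
7 → no match
8 → match
Total matched: 6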